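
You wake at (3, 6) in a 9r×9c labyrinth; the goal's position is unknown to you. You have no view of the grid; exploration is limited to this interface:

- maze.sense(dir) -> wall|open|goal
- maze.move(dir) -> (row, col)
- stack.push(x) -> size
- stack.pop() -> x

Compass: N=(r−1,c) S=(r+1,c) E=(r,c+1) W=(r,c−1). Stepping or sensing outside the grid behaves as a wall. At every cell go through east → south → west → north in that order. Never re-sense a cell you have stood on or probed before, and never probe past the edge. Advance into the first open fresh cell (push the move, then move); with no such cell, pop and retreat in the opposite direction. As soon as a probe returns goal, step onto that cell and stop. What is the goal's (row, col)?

>>> maze.sense dir: east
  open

>>> stack.push x: east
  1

>>> maze.move dir: east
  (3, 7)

>>> maze.sense dir: east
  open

>>> stack.push x: east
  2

>>> maze.move dir: east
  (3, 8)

>>> maze.sense dir: south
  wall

>>> maze.sense dir: north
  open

>>> stack.push x: north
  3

>>> maze.move dir: north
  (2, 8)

>>> maze.sense dir: west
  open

>>> stack.push x: west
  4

>>> maze.move dir: west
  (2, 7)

>>> maze.sense dir: west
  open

>>> stack.push x: west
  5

>>> maze.move dir: west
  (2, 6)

>>> maze.sense dir: west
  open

>>> stack.push x: west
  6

>>> maze.move dir: west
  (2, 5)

>>> maze.sense dir: south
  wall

>>> maze.sense dir: west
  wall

>>> maze.sense dir: north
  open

>>> stack.push x: north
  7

>>> maze.move dir: north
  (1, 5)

>>> maze.sense dir: east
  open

>>> stack.push x: east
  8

>>> maze.move dir: east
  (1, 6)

>>> maze.sense dir: east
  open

>>> stack.push x: east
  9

>>> maze.move dir: east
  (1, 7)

>>> maze.sense dir: east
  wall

>>> maze.sense dir: north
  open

>>> stack.push x: north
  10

>>> maze.move dir: north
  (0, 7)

>>> maze.sense dir: east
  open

>>> stack.push x: east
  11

>>> maze.move dir: east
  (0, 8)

>>> stack.pop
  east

>>> maze.move dir: west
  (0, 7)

>>> maze.sense dir: west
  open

>>> stack.push x: west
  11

>>> maze.move dir: west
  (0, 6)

>>> maze.sense dir: west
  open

>>> stack.push x: west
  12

>>> maze.move dir: west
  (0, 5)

>>> maze.sense dir: west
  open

>>> stack.push x: west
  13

>>> maze.move dir: west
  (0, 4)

>>> maze.sense dir: south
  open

>>> stack.push x: south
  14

>>> maze.move dir: south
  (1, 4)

>>> maze.sense dir: west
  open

>>> stack.push x: west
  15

>>> maze.move dir: west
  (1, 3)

>>> maze.sense dir: south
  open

>>> stack.push x: south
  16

>>> maze.move dir: south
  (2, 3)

>>> maze.sense dir: south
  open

>>> stack.push x: south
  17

>>> maze.move dir: south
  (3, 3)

>>> maze.sense dir: east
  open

>>> stack.push x: east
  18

>>> maze.move dir: east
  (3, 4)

>>> maze.sense dir: south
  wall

>>> stack.pop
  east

>>> maze.move dir: west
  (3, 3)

>>> maze.sense dir: south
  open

>>> stack.push x: south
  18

>>> maze.move dir: south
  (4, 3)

>>> maze.sense dir: south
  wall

>>> maze.sense dir: west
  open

>>> stack.push x: west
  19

>>> maze.move dir: west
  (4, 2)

>>> maze.sense dir: south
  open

>>> stack.push x: south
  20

>>> maze.move dir: south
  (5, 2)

>>> maze.sense dir: south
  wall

>>> maze.sense dir: west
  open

>>> stack.push x: west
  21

>>> maze.move dir: west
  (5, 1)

>>> maze.sense dir: south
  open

>>> stack.push x: south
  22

>>> maze.move dir: south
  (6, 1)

>>> maze.sense dir: south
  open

>>> stack.push x: south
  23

>>> maze.move dir: south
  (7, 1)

>>> maze.sense dir: east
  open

>>> stack.push x: east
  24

>>> maze.move dir: east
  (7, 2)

>>> maze.sense dir: east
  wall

>>> maze.sense dir: south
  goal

>>> maze.move dir: south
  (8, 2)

Answer: (8, 2)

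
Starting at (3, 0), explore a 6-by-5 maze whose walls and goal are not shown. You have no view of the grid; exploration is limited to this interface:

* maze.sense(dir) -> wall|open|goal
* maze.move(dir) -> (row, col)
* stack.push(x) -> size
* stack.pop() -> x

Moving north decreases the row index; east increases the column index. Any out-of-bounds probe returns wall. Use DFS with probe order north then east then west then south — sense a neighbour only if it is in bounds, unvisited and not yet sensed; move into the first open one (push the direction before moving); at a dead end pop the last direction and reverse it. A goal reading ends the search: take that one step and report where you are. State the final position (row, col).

>> maze.sense(dir='north')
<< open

>> stack.push(x='north')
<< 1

>> maze.move(dir='north')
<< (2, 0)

>> maze.sense(dir='north')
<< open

>> stack.push(x='north')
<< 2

>> maze.move(dir='north')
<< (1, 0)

>> maze.sense(dir='north')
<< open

>> stack.push(x='north')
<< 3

>> maze.move(dir='north')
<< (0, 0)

>> maze.sense(dir='east')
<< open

>> stack.push(x='east')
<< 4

>> maze.move(dir='east')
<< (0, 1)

>> maze.sense(dir='east')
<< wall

>> maze.sense(dir='south')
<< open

>> stack.push(x='south')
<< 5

>> maze.move(dir='south')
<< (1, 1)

>> maze.sense(dir='east')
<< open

>> stack.push(x='east')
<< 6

>> maze.move(dir='east')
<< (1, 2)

>> maze.sense(dir='east')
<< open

>> stack.push(x='east')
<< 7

>> maze.move(dir='east')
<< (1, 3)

>> maze.sense(dir='north')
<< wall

>> maze.sense(dir='east')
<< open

>> stack.push(x='east')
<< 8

>> maze.move(dir='east')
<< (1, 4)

>> maze.sense(dir='north')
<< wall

>> maze.sense(dir='south')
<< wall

>> stack.pop()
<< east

>> maze.move(dir='west')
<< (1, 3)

>> maze.sense(dir='south')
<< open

>> stack.push(x='south')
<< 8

>> maze.move(dir='south')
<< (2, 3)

>> maze.sense(dir='west')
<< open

>> stack.push(x='west')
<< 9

>> maze.move(dir='west')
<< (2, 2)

>> maze.sense(dir='west')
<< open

>> stack.push(x='west')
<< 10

>> maze.move(dir='west')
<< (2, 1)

>> maze.sense(dir='south')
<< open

>> stack.push(x='south')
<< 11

>> maze.move(dir='south')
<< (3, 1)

>> maze.sense(dir='east')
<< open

>> stack.push(x='east')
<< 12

>> maze.move(dir='east')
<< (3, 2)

>> maze.sense(dir='east')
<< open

>> stack.push(x='east')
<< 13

>> maze.move(dir='east')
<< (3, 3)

>> maze.sense(dir='east')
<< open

>> stack.push(x='east')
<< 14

>> maze.move(dir='east')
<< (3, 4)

>> maze.sense(dir='south')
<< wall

>> stack.pop()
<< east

>> maze.move(dir='west')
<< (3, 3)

>> maze.sense(dir='south')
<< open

>> stack.push(x='south')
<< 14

>> maze.move(dir='south')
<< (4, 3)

>> maze.sense(dir='west')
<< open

>> stack.push(x='west')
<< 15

>> maze.move(dir='west')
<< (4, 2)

>> maze.sense(dir='west')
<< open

>> stack.push(x='west')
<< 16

>> maze.move(dir='west')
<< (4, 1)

>> maze.sense(dir='west')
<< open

>> stack.push(x='west')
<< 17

>> maze.move(dir='west')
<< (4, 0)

>> maze.sense(dir='south')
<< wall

>> stack.pop()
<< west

>> maze.move(dir='east')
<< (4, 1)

>> maze.sense(dir='south')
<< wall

>> stack.pop()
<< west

>> maze.move(dir='east')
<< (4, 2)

>> maze.sense(dir='south')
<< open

>> stack.push(x='south')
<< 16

>> maze.move(dir='south')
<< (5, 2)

>> maze.sense(dir='east')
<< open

>> stack.push(x='east')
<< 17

>> maze.move(dir='east')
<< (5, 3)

>> maze.sense(dir='east')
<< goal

>> maze.move(dir='east')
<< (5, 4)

Answer: (5, 4)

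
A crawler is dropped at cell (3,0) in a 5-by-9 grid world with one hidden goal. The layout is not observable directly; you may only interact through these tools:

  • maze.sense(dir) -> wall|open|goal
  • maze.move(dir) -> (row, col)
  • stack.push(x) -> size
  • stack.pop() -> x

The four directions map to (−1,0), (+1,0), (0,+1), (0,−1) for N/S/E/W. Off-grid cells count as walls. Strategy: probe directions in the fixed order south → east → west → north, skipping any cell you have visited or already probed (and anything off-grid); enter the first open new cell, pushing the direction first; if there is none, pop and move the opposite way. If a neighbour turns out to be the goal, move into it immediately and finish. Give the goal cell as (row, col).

==> sense(dir→south)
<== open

==> push(x→south)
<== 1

==> move(dir→south)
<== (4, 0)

==> sense(dir→east)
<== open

==> push(x→east)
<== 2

==> move(dir→east)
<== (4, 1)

==> sense(dir→east)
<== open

==> push(x→east)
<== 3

==> move(dir→east)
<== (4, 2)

==> sense(dir→east)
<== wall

==> sense(dir→north)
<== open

==> push(x→north)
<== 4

==> move(dir→north)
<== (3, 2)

==> sense(dir→east)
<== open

==> push(x→east)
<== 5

==> move(dir→east)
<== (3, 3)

==> sense(dir→east)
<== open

==> push(x→east)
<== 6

==> move(dir→east)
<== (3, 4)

==> sense(dir→south)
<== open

==> push(x→south)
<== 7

==> move(dir→south)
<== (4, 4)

==> sense(dir→east)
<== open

==> push(x→east)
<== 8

==> move(dir→east)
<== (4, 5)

==> sense(dir→east)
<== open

==> push(x→east)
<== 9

==> move(dir→east)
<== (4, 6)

==> sense(dir→east)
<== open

==> push(x→east)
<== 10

==> move(dir→east)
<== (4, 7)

==> sense(dir→east)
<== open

==> push(x→east)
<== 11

==> move(dir→east)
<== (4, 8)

==> sense(dir→north)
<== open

==> push(x→north)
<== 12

==> move(dir→north)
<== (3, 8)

==> sense(dir→west)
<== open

==> push(x→west)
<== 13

==> move(dir→west)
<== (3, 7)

==> sense(dir→west)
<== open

==> push(x→west)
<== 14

==> move(dir→west)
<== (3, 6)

==> sense(dir→west)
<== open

==> push(x→west)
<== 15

==> move(dir→west)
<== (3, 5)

==> sense(dir→north)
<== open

==> push(x→north)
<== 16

==> move(dir→north)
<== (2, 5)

==> sense(dir→east)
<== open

==> push(x→east)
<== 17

==> move(dir→east)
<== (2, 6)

==> sense(dir→east)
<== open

==> push(x→east)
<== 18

==> move(dir→east)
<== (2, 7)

==> sense(dir→east)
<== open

==> push(x→east)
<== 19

==> move(dir→east)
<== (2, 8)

==> sense(dir→north)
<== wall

==> pop()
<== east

==> move(dir→west)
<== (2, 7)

==> sense(dir→north)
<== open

==> push(x→north)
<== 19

==> move(dir→north)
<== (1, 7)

==> sense(dir→west)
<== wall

==> sense(dir→north)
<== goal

==> move(dir→north)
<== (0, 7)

Answer: (0, 7)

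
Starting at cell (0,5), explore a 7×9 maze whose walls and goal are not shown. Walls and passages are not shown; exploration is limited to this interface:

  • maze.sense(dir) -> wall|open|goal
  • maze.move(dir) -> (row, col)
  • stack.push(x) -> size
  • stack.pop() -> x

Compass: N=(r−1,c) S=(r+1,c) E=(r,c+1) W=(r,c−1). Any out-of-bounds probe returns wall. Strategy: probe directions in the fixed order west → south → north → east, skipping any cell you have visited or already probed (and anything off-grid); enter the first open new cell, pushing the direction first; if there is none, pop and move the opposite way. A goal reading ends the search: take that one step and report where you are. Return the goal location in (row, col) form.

;; maze.sense(dir='west') ~> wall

;; maze.sense(dir='south') ~> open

;; stack.push(x='south') ~> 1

;; maze.move(dir='south') ~> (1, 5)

;; maze.sense(dir='west') ~> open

;; stack.push(x='west') ~> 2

;; maze.move(dir='west') ~> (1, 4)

;; maze.sense(dir='west') ~> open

;; stack.push(x='west') ~> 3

;; maze.move(dir='west') ~> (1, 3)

;; maze.sense(dir='west') ~> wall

;; maze.sense(dir='south') ~> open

;; stack.push(x='south') ~> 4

;; maze.move(dir='south') ~> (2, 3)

;; maze.sense(dir='west') ~> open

;; stack.push(x='west') ~> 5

;; maze.move(dir='west') ~> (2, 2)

;; maze.sense(dir='west') ~> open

;; stack.push(x='west') ~> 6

;; maze.move(dir='west') ~> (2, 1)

;; maze.sense(dir='west') ~> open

;; stack.push(x='west') ~> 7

;; maze.move(dir='west') ~> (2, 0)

;; maze.sense(dir='south') ~> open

;; stack.push(x='south') ~> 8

;; maze.move(dir='south') ~> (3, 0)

;; maze.sense(dir='south') ~> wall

;; maze.sense(dir='east') ~> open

;; stack.push(x='east') ~> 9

;; maze.move(dir='east') ~> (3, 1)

;; maze.sense(dir='south') ~> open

;; stack.push(x='south') ~> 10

;; maze.move(dir='south') ~> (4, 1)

;; maze.sense(dir='south') ~> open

;; stack.push(x='south') ~> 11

;; maze.move(dir='south') ~> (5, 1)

;; maze.sense(dir='west') ~> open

;; stack.push(x='west') ~> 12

;; maze.move(dir='west') ~> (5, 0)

;; maze.sense(dir='south') ~> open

;; stack.push(x='south') ~> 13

;; maze.move(dir='south') ~> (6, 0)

;; maze.sense(dir='east') ~> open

;; stack.push(x='east') ~> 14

;; maze.move(dir='east') ~> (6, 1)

;; maze.sense(dir='east') ~> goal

;; maze.move(dir='east') ~> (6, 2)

Answer: (6, 2)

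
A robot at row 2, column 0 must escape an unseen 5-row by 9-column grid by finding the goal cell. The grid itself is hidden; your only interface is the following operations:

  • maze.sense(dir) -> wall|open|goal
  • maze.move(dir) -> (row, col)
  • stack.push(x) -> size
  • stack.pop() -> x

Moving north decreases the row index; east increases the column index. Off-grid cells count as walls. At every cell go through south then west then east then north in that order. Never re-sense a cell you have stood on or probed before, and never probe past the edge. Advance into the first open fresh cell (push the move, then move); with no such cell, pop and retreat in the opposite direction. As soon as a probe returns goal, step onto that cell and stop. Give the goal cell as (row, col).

==> maze.sense(dir=south)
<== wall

==> maze.sense(dir=east)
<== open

==> stack.push(x=east)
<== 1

==> maze.move(dir=east)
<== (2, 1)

==> maze.sense(dir=south)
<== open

==> stack.push(x=south)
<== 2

==> maze.move(dir=south)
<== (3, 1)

==> maze.sense(dir=south)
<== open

==> stack.push(x=south)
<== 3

==> maze.move(dir=south)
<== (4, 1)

==> maze.sense(dir=west)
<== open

==> stack.push(x=west)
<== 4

==> maze.move(dir=west)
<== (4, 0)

==> stack.pop()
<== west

==> maze.move(dir=east)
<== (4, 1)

==> maze.sense(dir=east)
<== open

==> stack.push(x=east)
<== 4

==> maze.move(dir=east)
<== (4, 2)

==> maze.sense(dir=east)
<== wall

==> maze.sense(dir=north)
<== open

==> stack.push(x=north)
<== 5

==> maze.move(dir=north)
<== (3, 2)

==> maze.sense(dir=east)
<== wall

==> maze.sense(dir=north)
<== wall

==> stack.pop()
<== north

==> maze.move(dir=south)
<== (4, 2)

==> stack.pop()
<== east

==> maze.move(dir=west)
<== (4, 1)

==> stack.pop()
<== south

==> maze.move(dir=north)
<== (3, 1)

==> stack.pop()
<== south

==> maze.move(dir=north)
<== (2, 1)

==> maze.sense(dir=north)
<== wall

==> stack.pop()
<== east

==> maze.move(dir=west)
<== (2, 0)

==> maze.sense(dir=north)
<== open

==> stack.push(x=north)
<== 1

==> maze.move(dir=north)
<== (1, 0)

==> maze.sense(dir=north)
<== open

==> stack.push(x=north)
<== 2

==> maze.move(dir=north)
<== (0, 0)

==> maze.sense(dir=east)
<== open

==> stack.push(x=east)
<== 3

==> maze.move(dir=east)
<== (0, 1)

==> maze.sense(dir=east)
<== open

==> stack.push(x=east)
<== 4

==> maze.move(dir=east)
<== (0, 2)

==> maze.sense(dir=south)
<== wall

==> maze.sense(dir=east)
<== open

==> stack.push(x=east)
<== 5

==> maze.move(dir=east)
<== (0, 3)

==> maze.sense(dir=south)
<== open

==> stack.push(x=south)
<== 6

==> maze.move(dir=south)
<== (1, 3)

==> maze.sense(dir=south)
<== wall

==> maze.sense(dir=east)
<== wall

==> stack.pop()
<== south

==> maze.move(dir=north)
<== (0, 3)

==> maze.sense(dir=east)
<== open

==> stack.push(x=east)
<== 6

==> maze.move(dir=east)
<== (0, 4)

==> maze.sense(dir=east)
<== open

==> stack.push(x=east)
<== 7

==> maze.move(dir=east)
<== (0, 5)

==> maze.sense(dir=south)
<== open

==> stack.push(x=south)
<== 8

==> maze.move(dir=south)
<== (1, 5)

==> maze.sense(dir=south)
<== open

==> stack.push(x=south)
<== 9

==> maze.move(dir=south)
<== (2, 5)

==> maze.sense(dir=south)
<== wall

==> maze.sense(dir=west)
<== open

==> stack.push(x=west)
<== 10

==> maze.move(dir=west)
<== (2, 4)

==> maze.sense(dir=south)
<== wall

==> stack.pop()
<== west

==> maze.move(dir=east)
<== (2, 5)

==> maze.sense(dir=east)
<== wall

==> stack.pop()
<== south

==> maze.move(dir=north)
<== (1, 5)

==> maze.sense(dir=east)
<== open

==> stack.push(x=east)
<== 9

==> maze.move(dir=east)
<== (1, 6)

==> maze.sense(dir=east)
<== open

==> stack.push(x=east)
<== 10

==> maze.move(dir=east)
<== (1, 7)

==> maze.sense(dir=south)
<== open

==> stack.push(x=south)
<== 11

==> maze.move(dir=south)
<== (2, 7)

==> maze.sense(dir=south)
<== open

==> stack.push(x=south)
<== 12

==> maze.move(dir=south)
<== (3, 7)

==> maze.sense(dir=south)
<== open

==> stack.push(x=south)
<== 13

==> maze.move(dir=south)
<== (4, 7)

==> maze.sense(dir=west)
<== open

==> stack.push(x=west)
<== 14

==> maze.move(dir=west)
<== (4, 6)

==> maze.sense(dir=west)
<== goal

==> maze.move(dir=west)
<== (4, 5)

Answer: (4, 5)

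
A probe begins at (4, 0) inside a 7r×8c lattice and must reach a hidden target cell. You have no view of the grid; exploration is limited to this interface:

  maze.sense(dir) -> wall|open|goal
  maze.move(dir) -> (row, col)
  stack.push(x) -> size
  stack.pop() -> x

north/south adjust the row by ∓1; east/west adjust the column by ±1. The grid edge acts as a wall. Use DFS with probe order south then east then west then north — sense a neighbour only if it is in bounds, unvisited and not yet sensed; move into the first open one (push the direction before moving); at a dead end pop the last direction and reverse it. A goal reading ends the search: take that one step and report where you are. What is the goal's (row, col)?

# maze.sense(dir='south') -> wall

# maze.sense(dir='east') -> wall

# maze.sense(dir='north') -> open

# stack.push(x='north') -> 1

# maze.move(dir='north') -> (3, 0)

# maze.sense(dir='east') -> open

# stack.push(x='east') -> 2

# maze.move(dir='east') -> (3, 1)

# maze.sense(dir='east') -> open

# stack.push(x='east') -> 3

# maze.move(dir='east') -> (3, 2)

# maze.sense(dir='south') -> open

# stack.push(x='south') -> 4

# maze.move(dir='south') -> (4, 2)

# maze.sense(dir='south') -> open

# stack.push(x='south') -> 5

# maze.move(dir='south') -> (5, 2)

# maze.sense(dir='south') -> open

# stack.push(x='south') -> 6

# maze.move(dir='south') -> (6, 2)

# maze.sense(dir='east') -> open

# stack.push(x='east') -> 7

# maze.move(dir='east') -> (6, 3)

# maze.sense(dir='east') -> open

# stack.push(x='east') -> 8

# maze.move(dir='east') -> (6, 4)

# maze.sense(dir='east') -> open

# stack.push(x='east') -> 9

# maze.move(dir='east') -> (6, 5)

# maze.sense(dir='east') -> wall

# maze.sense(dir='north') -> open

# stack.push(x='north') -> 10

# maze.move(dir='north') -> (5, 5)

# maze.sense(dir='east') -> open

# stack.push(x='east') -> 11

# maze.move(dir='east') -> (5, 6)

# maze.sense(dir='east') -> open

# stack.push(x='east') -> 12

# maze.move(dir='east') -> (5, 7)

# maze.sense(dir='south') -> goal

# maze.move(dir='south') -> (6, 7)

Answer: (6, 7)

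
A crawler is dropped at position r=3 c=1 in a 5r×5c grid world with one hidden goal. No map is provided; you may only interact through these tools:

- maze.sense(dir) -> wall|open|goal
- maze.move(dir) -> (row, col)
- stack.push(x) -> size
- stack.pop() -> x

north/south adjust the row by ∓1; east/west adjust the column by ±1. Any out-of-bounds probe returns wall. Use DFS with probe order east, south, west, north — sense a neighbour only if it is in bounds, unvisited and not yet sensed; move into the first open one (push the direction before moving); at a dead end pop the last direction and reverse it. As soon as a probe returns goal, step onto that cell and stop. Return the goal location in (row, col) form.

;; maze.sense(dir: east) == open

;; stack.push(x: east) == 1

;; maze.move(dir: east) == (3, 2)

;; maze.sense(dir: east) == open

;; stack.push(x: east) == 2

;; maze.move(dir: east) == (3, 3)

;; maze.sense(dir: east) == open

;; stack.push(x: east) == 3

;; maze.move(dir: east) == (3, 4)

;; maze.sense(dir: south) == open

;; stack.push(x: south) == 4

;; maze.move(dir: south) == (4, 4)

;; maze.sense(dir: west) == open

;; stack.push(x: west) == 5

;; maze.move(dir: west) == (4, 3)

;; maze.sense(dir: west) == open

;; stack.push(x: west) == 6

;; maze.move(dir: west) == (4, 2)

;; maze.sense(dir: west) == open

;; stack.push(x: west) == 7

;; maze.move(dir: west) == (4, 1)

;; maze.sense(dir: west) == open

;; stack.push(x: west) == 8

;; maze.move(dir: west) == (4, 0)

;; maze.sense(dir: north) == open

;; stack.push(x: north) == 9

;; maze.move(dir: north) == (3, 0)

;; maze.sense(dir: north) == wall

;; stack.pop() == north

;; maze.move(dir: south) == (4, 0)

;; stack.pop() == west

;; maze.move(dir: east) == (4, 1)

;; stack.pop() == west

;; maze.move(dir: east) == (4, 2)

;; stack.pop() == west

;; maze.move(dir: east) == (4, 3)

;; stack.pop() == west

;; maze.move(dir: east) == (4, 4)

;; stack.pop() == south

;; maze.move(dir: north) == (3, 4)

;; maze.sense(dir: north) == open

;; stack.push(x: north) == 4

;; maze.move(dir: north) == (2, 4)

;; maze.sense(dir: west) == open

;; stack.push(x: west) == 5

;; maze.move(dir: west) == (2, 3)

;; maze.sense(dir: west) == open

;; stack.push(x: west) == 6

;; maze.move(dir: west) == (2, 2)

;; maze.sense(dir: west) == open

;; stack.push(x: west) == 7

;; maze.move(dir: west) == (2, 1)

;; maze.sense(dir: north) == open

;; stack.push(x: north) == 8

;; maze.move(dir: north) == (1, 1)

;; maze.sense(dir: east) == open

;; stack.push(x: east) == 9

;; maze.move(dir: east) == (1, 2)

;; maze.sense(dir: east) == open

;; stack.push(x: east) == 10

;; maze.move(dir: east) == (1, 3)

;; maze.sense(dir: east) == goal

;; maze.move(dir: east) == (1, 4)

Answer: (1, 4)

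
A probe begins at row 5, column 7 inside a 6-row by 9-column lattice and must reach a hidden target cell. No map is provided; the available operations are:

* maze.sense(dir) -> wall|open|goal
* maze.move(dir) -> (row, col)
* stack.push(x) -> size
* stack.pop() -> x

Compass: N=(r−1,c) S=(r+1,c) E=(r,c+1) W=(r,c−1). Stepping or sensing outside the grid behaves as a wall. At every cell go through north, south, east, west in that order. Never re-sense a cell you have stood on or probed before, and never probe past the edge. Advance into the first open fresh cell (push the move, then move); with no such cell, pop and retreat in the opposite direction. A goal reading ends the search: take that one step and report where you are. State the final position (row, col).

==> sense(north)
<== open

==> push(north)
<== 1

==> move(north)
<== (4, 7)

==> sense(north)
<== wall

==> sense(east)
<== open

==> push(east)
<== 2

==> move(east)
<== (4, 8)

==> sense(north)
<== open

==> push(north)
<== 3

==> move(north)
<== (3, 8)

==> sense(north)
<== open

==> push(north)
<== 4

==> move(north)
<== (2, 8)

==> sense(north)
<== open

==> push(north)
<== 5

==> move(north)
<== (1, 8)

==> sense(north)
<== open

==> push(north)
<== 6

==> move(north)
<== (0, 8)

==> sense(west)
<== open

==> push(west)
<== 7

==> move(west)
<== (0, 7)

==> sense(south)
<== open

==> push(south)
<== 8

==> move(south)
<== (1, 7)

==> sense(south)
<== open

==> push(south)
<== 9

==> move(south)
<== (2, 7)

==> sense(west)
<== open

==> push(west)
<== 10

==> move(west)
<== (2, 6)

==> sense(north)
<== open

==> push(north)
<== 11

==> move(north)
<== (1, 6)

==> sense(north)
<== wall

==> sense(west)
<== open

==> push(west)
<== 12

==> move(west)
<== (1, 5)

==> sense(north)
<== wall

==> sense(south)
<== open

==> push(south)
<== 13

==> move(south)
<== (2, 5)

==> sense(south)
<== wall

==> sense(west)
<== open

==> push(west)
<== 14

==> move(west)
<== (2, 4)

==> sense(north)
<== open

==> push(north)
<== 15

==> move(north)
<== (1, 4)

==> sense(north)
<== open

==> push(north)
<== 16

==> move(north)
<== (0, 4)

==> sense(west)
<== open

==> push(west)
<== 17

==> move(west)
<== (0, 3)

==> sense(south)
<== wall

==> sense(west)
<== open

==> push(west)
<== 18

==> move(west)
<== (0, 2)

==> sense(south)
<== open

==> push(south)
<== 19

==> move(south)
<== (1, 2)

==> sense(south)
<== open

==> push(south)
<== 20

==> move(south)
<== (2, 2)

==> sense(south)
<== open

==> push(south)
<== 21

==> move(south)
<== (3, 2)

==> sense(south)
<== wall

==> sense(east)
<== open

==> push(east)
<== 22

==> move(east)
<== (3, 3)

==> sense(north)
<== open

==> push(north)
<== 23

==> move(north)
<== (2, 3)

==> pop()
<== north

==> move(south)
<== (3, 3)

==> sense(south)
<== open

==> push(south)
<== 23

==> move(south)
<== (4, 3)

==> sense(south)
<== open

==> push(south)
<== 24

==> move(south)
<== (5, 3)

==> sense(east)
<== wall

==> sense(west)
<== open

==> push(west)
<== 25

==> move(west)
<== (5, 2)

==> sense(west)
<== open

==> push(west)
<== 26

==> move(west)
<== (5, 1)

==> sense(north)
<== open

==> push(north)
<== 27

==> move(north)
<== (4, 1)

==> sense(north)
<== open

==> push(north)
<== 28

==> move(north)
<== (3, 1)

==> sense(north)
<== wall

==> sense(west)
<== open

==> push(west)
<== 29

==> move(west)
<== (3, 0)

==> sense(north)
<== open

==> push(north)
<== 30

==> move(north)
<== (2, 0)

==> sense(north)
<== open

==> push(north)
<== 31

==> move(north)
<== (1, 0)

==> sense(north)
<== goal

==> move(north)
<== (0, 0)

Answer: (0, 0)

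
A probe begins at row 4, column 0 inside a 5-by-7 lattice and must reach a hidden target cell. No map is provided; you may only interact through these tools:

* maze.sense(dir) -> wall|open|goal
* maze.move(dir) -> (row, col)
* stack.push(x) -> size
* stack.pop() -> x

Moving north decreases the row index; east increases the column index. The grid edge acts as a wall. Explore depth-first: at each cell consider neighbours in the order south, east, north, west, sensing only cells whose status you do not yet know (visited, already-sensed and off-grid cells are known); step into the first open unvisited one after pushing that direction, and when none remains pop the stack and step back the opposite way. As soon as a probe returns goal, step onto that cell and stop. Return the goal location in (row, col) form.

Then sense passing dir: east, and see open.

Now I run push passing x: east, and get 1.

Calling move passing dir: east, and observe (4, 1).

I use sense passing dir: east, : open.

Invoking push passing x: east, and observe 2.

Calling move passing dir: east, and see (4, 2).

Then sense passing dir: east, and observe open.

Then push passing x: east, → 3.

Using move passing dir: east, and see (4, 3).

I use sense passing dir: east, which returns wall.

Using sense passing dir: north, → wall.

I run pop(), → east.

Next I call move passing dir: west, — result: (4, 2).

Now I run sense passing dir: north, and get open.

I call push passing x: north, and observe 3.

Then move passing dir: north, yielding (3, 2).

Now I run sense passing dir: north, which returns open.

I use push passing x: north, : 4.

I invoke move passing dir: north, — result: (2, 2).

Using sense passing dir: east, giving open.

I run push passing x: east, — result: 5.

I call move passing dir: east, giving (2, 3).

I use sense passing dir: east, → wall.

Next I call sense passing dir: north, and see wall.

Next I call pop(), : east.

Next I call move passing dir: west, giving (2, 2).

I call sense passing dir: north, : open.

I invoke push passing x: north, which returns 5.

Using move passing dir: north, and see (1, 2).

Calling sense passing dir: north, which returns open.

I invoke push passing x: north, — result: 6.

I run move passing dir: north, and get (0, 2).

I use sense passing dir: east, and observe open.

Next I call push passing x: east, : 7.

Invoking move passing dir: east, giving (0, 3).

I use sense passing dir: east, : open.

Calling push passing x: east, yielding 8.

Next I call move passing dir: east, and get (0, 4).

Using sense passing dir: south, yielding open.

Then push passing x: south, and see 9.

I try move passing dir: south, giving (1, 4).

I call sense passing dir: east, and observe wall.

Then pop, : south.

Next I call move passing dir: north, which returns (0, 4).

I try sense passing dir: east, which returns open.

I invoke push passing x: east, giving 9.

I use move passing dir: east, — result: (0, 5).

Invoking sense passing dir: east, yielding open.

Invoking push passing x: east, which returns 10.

Using move passing dir: east, and see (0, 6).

Now I run sense passing dir: south, : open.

I call push passing x: south, : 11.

I invoke move passing dir: south, and observe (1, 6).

I use sense passing dir: south, giving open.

Calling push passing x: south, and observe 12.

I call move passing dir: south, which returns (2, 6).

I call sense passing dir: south, and see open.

Calling push passing x: south, which returns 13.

I invoke move passing dir: south, giving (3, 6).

Using sense passing dir: south, and see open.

I use push passing x: south, and see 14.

Then move passing dir: south, → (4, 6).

I run sense passing dir: west, yielding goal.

I call move passing dir: west, and observe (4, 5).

Answer: (4, 5)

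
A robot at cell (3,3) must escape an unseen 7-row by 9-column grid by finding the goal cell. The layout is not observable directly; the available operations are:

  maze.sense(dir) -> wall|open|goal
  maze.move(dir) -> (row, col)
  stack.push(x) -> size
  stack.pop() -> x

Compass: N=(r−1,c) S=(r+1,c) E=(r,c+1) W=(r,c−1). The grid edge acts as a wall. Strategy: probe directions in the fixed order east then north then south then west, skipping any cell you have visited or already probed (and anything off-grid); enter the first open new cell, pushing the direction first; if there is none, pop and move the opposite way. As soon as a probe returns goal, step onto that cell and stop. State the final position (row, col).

% maze.sense(dir→east) -> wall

% maze.sense(dir→north) -> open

% stack.push(x→north) -> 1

% maze.move(dir→north) -> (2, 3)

% maze.sense(dir→east) -> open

% stack.push(x→east) -> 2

% maze.move(dir→east) -> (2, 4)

% maze.sense(dir→east) -> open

% stack.push(x→east) -> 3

% maze.move(dir→east) -> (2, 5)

% maze.sense(dir→east) -> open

% stack.push(x→east) -> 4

% maze.move(dir→east) -> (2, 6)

% maze.sense(dir→east) -> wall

% maze.sense(dir→north) -> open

% stack.push(x→north) -> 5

% maze.move(dir→north) -> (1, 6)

% maze.sense(dir→east) -> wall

% maze.sense(dir→north) -> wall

% maze.sense(dir→west) -> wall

% stack.pop() -> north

% maze.move(dir→south) -> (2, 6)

% maze.sense(dir→south) -> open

% stack.push(x→south) -> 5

% maze.move(dir→south) -> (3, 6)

% maze.sense(dir→east) -> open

% stack.push(x→east) -> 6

% maze.move(dir→east) -> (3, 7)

% maze.sense(dir→east) -> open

% stack.push(x→east) -> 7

% maze.move(dir→east) -> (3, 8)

% maze.sense(dir→north) -> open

% stack.push(x→north) -> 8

% maze.move(dir→north) -> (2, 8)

% maze.sense(dir→north) -> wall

% stack.pop() -> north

% maze.move(dir→south) -> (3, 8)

% maze.sense(dir→south) -> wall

% stack.pop() -> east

% maze.move(dir→west) -> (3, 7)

% maze.sense(dir→south) -> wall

% stack.pop() -> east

% maze.move(dir→west) -> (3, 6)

% maze.sense(dir→south) -> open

% stack.push(x→south) -> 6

% maze.move(dir→south) -> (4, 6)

% maze.sense(dir→south) -> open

% stack.push(x→south) -> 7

% maze.move(dir→south) -> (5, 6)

% maze.sense(dir→east) -> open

% stack.push(x→east) -> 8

% maze.move(dir→east) -> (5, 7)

% maze.sense(dir→east) -> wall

% maze.sense(dir→south) -> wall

% stack.pop() -> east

% maze.move(dir→west) -> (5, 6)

% maze.sense(dir→south) -> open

% stack.push(x→south) -> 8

% maze.move(dir→south) -> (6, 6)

% maze.sense(dir→west) -> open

% stack.push(x→west) -> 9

% maze.move(dir→west) -> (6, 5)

% maze.sense(dir→north) -> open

% stack.push(x→north) -> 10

% maze.move(dir→north) -> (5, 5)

% maze.sense(dir→north) -> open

% stack.push(x→north) -> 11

% maze.move(dir→north) -> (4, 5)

% maze.sense(dir→north) -> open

% stack.push(x→north) -> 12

% maze.move(dir→north) -> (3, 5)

% stack.pop() -> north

% maze.move(dir→south) -> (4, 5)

% maze.sense(dir→west) -> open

% stack.push(x→west) -> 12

% maze.move(dir→west) -> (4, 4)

% maze.sense(dir→south) -> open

% stack.push(x→south) -> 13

% maze.move(dir→south) -> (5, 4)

% maze.sense(dir→south) -> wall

% maze.sense(dir→west) -> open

% stack.push(x→west) -> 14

% maze.move(dir→west) -> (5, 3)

% maze.sense(dir→north) -> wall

% maze.sense(dir→south) -> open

% stack.push(x→south) -> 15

% maze.move(dir→south) -> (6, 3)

% maze.sense(dir→west) -> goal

% maze.move(dir→west) -> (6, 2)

Answer: (6, 2)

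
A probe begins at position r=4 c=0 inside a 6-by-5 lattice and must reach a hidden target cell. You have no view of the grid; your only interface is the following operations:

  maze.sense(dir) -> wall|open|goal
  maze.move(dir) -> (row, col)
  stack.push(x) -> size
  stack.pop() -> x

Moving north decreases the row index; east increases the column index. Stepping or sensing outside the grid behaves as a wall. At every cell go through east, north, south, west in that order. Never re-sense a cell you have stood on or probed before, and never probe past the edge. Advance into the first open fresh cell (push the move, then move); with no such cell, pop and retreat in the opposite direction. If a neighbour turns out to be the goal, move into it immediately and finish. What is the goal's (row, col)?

-- 1. maze.sense(dir: east) ~> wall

-- 2. maze.sense(dir: north) ~> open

-- 3. stack.push(x: north) ~> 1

-- 4. maze.move(dir: north) ~> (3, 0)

-- 5. maze.sense(dir: east) ~> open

-- 6. stack.push(x: east) ~> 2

-- 7. maze.move(dir: east) ~> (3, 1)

-- 8. maze.sense(dir: east) ~> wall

-- 9. maze.sense(dir: north) ~> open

-- 10. stack.push(x: north) ~> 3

-- 11. maze.move(dir: north) ~> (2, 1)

-- 12. maze.sense(dir: east) ~> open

-- 13. stack.push(x: east) ~> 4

-- 14. maze.move(dir: east) ~> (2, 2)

-- 15. maze.sense(dir: east) ~> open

-- 16. stack.push(x: east) ~> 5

-- 17. maze.move(dir: east) ~> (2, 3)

-- 18. maze.sense(dir: east) ~> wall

-- 19. maze.sense(dir: north) ~> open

-- 20. stack.push(x: north) ~> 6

-- 21. maze.move(dir: north) ~> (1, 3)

-- 22. maze.sense(dir: east) ~> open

-- 23. stack.push(x: east) ~> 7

-- 24. maze.move(dir: east) ~> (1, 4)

-- 25. maze.sense(dir: north) ~> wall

-- 26. stack.pop() ~> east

-- 27. maze.move(dir: west) ~> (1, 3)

-- 28. maze.sense(dir: north) ~> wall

-- 29. maze.sense(dir: west) ~> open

-- 30. stack.push(x: west) ~> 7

-- 31. maze.move(dir: west) ~> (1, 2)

-- 32. maze.sense(dir: north) ~> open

-- 33. stack.push(x: north) ~> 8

-- 34. maze.move(dir: north) ~> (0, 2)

-- 35. maze.sense(dir: west) ~> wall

-- 36. stack.pop() ~> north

-- 37. maze.move(dir: south) ~> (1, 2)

-- 38. maze.sense(dir: west) ~> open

-- 39. stack.push(x: west) ~> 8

-- 40. maze.move(dir: west) ~> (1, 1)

-- 41. maze.sense(dir: west) ~> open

-- 42. stack.push(x: west) ~> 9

-- 43. maze.move(dir: west) ~> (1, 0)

-- 44. maze.sense(dir: north) ~> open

-- 45. stack.push(x: north) ~> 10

-- 46. maze.move(dir: north) ~> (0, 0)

-- 47. stack.pop() ~> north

-- 48. maze.move(dir: south) ~> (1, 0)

-- 49. maze.sense(dir: south) ~> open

-- 50. stack.push(x: south) ~> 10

-- 51. maze.move(dir: south) ~> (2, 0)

-- 52. stack.pop() ~> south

-- 53. maze.move(dir: north) ~> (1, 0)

-- 54. stack.pop() ~> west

-- 55. maze.move(dir: east) ~> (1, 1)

-- 56. stack.pop() ~> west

-- 57. maze.move(dir: east) ~> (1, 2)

-- 58. stack.pop() ~> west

-- 59. maze.move(dir: east) ~> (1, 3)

-- 60. stack.pop() ~> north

-- 61. maze.move(dir: south) ~> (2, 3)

-- 62. maze.sense(dir: south) ~> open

-- 63. stack.push(x: south) ~> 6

-- 64. maze.move(dir: south) ~> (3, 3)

-- 65. maze.sense(dir: east) ~> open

-- 66. stack.push(x: east) ~> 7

-- 67. maze.move(dir: east) ~> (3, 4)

-- 68. maze.sense(dir: south) ~> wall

-- 69. stack.pop() ~> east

-- 70. maze.move(dir: west) ~> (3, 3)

-- 71. maze.sense(dir: south) ~> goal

-- 72. maze.move(dir: south) ~> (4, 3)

Answer: (4, 3)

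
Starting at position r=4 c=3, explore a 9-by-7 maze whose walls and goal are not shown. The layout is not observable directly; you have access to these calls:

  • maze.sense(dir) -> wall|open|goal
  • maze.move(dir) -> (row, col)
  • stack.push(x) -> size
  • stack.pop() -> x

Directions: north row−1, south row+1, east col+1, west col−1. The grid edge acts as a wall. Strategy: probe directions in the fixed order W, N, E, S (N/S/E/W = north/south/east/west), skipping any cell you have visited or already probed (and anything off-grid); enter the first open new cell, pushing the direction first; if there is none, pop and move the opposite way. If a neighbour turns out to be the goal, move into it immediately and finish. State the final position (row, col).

# 1. sense(dir: west) : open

# 2. push(x: west) : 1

# 3. move(dir: west) : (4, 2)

# 4. sense(dir: west) : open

# 5. push(x: west) : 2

# 6. move(dir: west) : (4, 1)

# 7. sense(dir: west) : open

# 8. push(x: west) : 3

# 9. move(dir: west) : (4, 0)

# 10. sense(dir: north) : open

# 11. push(x: north) : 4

# 12. move(dir: north) : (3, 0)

# 13. sense(dir: north) : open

# 14. push(x: north) : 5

# 15. move(dir: north) : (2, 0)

# 16. sense(dir: north) : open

# 17. push(x: north) : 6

# 18. move(dir: north) : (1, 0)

# 19. sense(dir: north) : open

# 20. push(x: north) : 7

# 21. move(dir: north) : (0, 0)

# 22. sense(dir: east) : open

# 23. push(x: east) : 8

# 24. move(dir: east) : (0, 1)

# 25. sense(dir: east) : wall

# 26. sense(dir: south) : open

# 27. push(x: south) : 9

# 28. move(dir: south) : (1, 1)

# 29. sense(dir: east) : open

# 30. push(x: east) : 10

# 31. move(dir: east) : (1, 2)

# 32. sense(dir: east) : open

# 33. push(x: east) : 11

# 34. move(dir: east) : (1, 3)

# 35. sense(dir: north) : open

# 36. push(x: north) : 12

# 37. move(dir: north) : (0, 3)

# 38. sense(dir: east) : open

# 39. push(x: east) : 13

# 40. move(dir: east) : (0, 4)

# 41. sense(dir: east) : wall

# 42. sense(dir: south) : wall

# 43. pop() : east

# 44. move(dir: west) : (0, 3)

# 45. pop() : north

# 46. move(dir: south) : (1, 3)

# 47. sense(dir: south) : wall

# 48. pop() : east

# 49. move(dir: west) : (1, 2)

# 50. sense(dir: south) : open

# 51. push(x: south) : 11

# 52. move(dir: south) : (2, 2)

# 53. sense(dir: west) : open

# 54. push(x: west) : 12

# 55. move(dir: west) : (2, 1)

# 56. sense(dir: south) : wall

# 57. pop() : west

# 58. move(dir: east) : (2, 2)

# 59. sense(dir: south) : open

# 60. push(x: south) : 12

# 61. move(dir: south) : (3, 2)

# 62. sense(dir: east) : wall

# 63. pop() : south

# 64. move(dir: north) : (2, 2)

# 65. pop() : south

# 66. move(dir: north) : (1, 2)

# 67. pop() : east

# 68. move(dir: west) : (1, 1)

# 69. pop() : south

# 70. move(dir: north) : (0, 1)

# 71. pop() : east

# 72. move(dir: west) : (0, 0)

# 73. pop() : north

# 74. move(dir: south) : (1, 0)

# 75. pop() : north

# 76. move(dir: south) : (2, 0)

# 77. pop() : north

# 78. move(dir: south) : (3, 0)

# 79. pop() : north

# 80. move(dir: south) : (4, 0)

# 81. sense(dir: south) : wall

# 82. pop() : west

# 83. move(dir: east) : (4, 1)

# 84. sense(dir: south) : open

# 85. push(x: south) : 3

# 86. move(dir: south) : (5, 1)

# 87. sense(dir: east) : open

# 88. push(x: east) : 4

# 89. move(dir: east) : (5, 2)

# 90. sense(dir: east) : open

# 91. push(x: east) : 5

# 92. move(dir: east) : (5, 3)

# 93. sense(dir: east) : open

# 94. push(x: east) : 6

# 95. move(dir: east) : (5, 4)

# 96. sense(dir: north) : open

# 97. push(x: north) : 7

# 98. move(dir: north) : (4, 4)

# 99. sense(dir: north) : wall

# 100. sense(dir: east) : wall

# 101. pop() : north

# 102. move(dir: south) : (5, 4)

# 103. sense(dir: east) : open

# 104. push(x: east) : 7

# 105. move(dir: east) : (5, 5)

# 106. sense(dir: east) : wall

# 107. sense(dir: south) : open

# 108. push(x: south) : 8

# 109. move(dir: south) : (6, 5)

# 110. sense(dir: west) : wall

# 111. sense(dir: east) : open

# 112. push(x: east) : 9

# 113. move(dir: east) : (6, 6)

# 114. sense(dir: south) : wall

# 115. pop() : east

# 116. move(dir: west) : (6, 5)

# 117. sense(dir: south) : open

# 118. push(x: south) : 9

# 119. move(dir: south) : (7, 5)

# 120. sense(dir: west) : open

# 121. push(x: west) : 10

# 122. move(dir: west) : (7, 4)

# 123. sense(dir: west) : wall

# 124. sense(dir: south) : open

# 125. push(x: south) : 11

# 126. move(dir: south) : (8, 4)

# 127. sense(dir: west) : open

# 128. push(x: west) : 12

# 129. move(dir: west) : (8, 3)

# 130. sense(dir: west) : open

# 131. push(x: west) : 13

# 132. move(dir: west) : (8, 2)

# 133. sense(dir: west) : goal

# 134. move(dir: west) : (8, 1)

Answer: (8, 1)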